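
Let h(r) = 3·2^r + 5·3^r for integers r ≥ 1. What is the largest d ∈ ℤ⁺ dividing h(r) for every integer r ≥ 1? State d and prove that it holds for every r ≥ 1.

Computing the first values: h(1) = 21 and h(2) = 57; gcd(21, 57) = 3, so d ≤ 3.
We prove 3 | 3·2^r + 5·3^r for all r ≥ 1 by induction on r.
When r = 1: h(1) = 21 = 3·(7), so 3 | h(1).
Suppose the result is true for r = k, i.e. 3 | h(k). Then
h(k+1) − 3·h(k) = (3·2^(k+1) + 5·3^(k+1)) − 3·(3·2^k + 5·3^k) = (3)·2^k·(2 − 3) = (-3)·2^k. Since 3 | h(k) by the inductive hypothesis, 3 | 3·h(k); and 3 | -3 since -3 = 3·-1. Therefore 3 | h(k+1).
By induction, the statement is established for all r ≥ 1.
Therefore the largest such d is 3.

d = 3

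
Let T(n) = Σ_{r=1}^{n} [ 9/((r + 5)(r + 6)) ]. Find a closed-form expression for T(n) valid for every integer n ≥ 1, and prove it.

We claim T(n) = 3n/(2(n + 6)) for all n ≥ 1.
When n = 1: T(1) = 3/14, and the closed form gives 3/14. They agree.
Suppose the result is true for n = r, so T(r) = 3r/(2(r + 6)).
Then T(r+1) = T(r) + (9/((r + 6)(r + 7))) = (3r/(2(r + 6))) + (9/((r + 6)(r + 7))).
Simplifying, T(r+1) = 3(r + 1)/(2(r + 7)) = 3(r+1)/(2((r+1) + 6)),
which is the closed form with n = r+1.
This completes the induction.

T(n) = 3n/(2(n + 6))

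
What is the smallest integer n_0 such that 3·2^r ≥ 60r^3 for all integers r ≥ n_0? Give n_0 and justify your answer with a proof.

At r = 16: 196608 < 245760, so the inequality fails and n_0 ≥ 17. We prove 3·2^r ≥ 60r^3 for all r ≥ 17.
Base case (r = 17): 3·2^r = 393216 and 60r^3 = 294780, so 393216 ≥ 294780.
Inductive step: assume the claim holds for r = p, so 3·2^p ≥ 60p^3.
Then 3·2^(p + 1) = 2·(3·2^p) ≥ 2·(60p^3).
Also, for p ≥ 17 we have 2·(60p^3) ≥ 60(p+1)^3, since 2 ≥ (1 + 1/p)^3 for all p ≥ 17.
Combining, 3·2^(p + 1) ≥ 60(p+1)^3.
By induction, the statement is established for all r ≥ 17.
Hence the smallest such n_0 is 17.

n_0 = 17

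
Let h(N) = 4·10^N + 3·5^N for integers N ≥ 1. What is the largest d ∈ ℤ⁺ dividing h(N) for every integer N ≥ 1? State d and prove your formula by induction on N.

d = 5

Computing the first values: h(1) = 55 and h(2) = 475; gcd(55, 475) = 5, so d ≤ 5.
We prove 5 | 4·10^N + 3·5^N for all N ≥ 1 by induction on N.
Base step (N = 1): h(1) = 55 = 5·(11), so 5 | h(1).
Inductive step: assume the claim holds for N = i, i.e. 5 | h(i). Then
h(i+1) − 10·h(i) = (4·10^(i+1) + 3·5^(i+1)) − 10·(4·10^i + 3·5^i) = (3)·5^i·(5 − 10) = (-15)·5^i. Since 5 | h(i) by the inductive hypothesis, 5 | 10·h(i); and 5 | -15 since -15 = 5·-3. Therefore 5 | h(i+1).
This completes the induction.
Therefore the largest such d is 5.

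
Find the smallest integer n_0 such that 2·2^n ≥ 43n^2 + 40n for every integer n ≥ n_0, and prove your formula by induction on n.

At n = 11: 4096 < 5643, so the inequality fails and n_0 ≥ 12. We prove 2·2^n ≥ 43n^2 + 40n for all n ≥ 12.
For the base case n = 12: 2·2^n = 8192 and 43n^2 + 40n = 6672, so 8192 ≥ 6672.
Suppose the result is true for n = k, so 2·2^k ≥ 43k^2 + 40k.
Then 2·2^(k + 1) = 2·(2·2^k) ≥ 2·(43k^2 + 40k).
Also, for k ≥ 12 we have 2·(43k^2 + 40k) ≥ 43(k+1)^2 + 40(k+1), since 2·(43k^2 + 40k) − (43(k+1)^2 + 40(k+1)) = 43k^2 - 46k - 83, which is nonnegative for all k ≥ 12.
Combining, 2·2^(k + 1) ≥ 43(k+1)^2 + 40(k+1).
By induction, the statement is established for all n ≥ 12.
Hence the smallest such n_0 is 12.

n_0 = 12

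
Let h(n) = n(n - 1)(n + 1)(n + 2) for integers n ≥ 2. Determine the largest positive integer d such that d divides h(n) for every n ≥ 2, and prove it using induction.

Computing the first values: h(2) = 24 and h(3) = 120; gcd(24, 120) = 24, so d ≤ 24.
We prove 24 | n(n - 1)(n + 1)(n + 2) for all n ≥ 2 by induction on n.
Base step (n = 2): h(2) = 24 = 24·(1), so 24 | h(2).
For the inductive step, assume it holds for an arbitrary k ≥ 2, i.e. 24 | h(k). Then
h(k+1) − h(k) = k·(k+1)·(k+2)·(k+3) − (k-1)·k·(k+1)·(k+2) = k·(k+1)·(k+2)·[(k+3) − (k-1)] = 4·k·(k+1)·(k+2). The product of 3 consecutive integers is divisible by (3)! = 6, so h(k+1) − h(k) is divisible by 4·6 = 24. By the inductive hypothesis 24 | h(k), hence 24 | h(k+1).
By the principle of mathematical induction, the result holds for all n ≥ 2.
Therefore the largest such d is 24.

d = 24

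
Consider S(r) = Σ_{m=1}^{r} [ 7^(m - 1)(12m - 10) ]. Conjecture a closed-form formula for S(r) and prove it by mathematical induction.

S(r) = 2·7^r(r - 1) + 2

We claim S(r) = 2·7^r(r - 1) + 2 for all r ≥ 1.
When r = 1: S(1) = 2, and the closed form gives 2. They agree.
Inductive step: suppose the statement holds for some m ≥ 1, so S(m) = 2·7^m(m - 1) + 2.
Then S(m+1) = S(m) + (7^m(12m + 2)) = (2·7^m(m - 1) + 2) + (7^m(12m + 2)).
Simplifying, S(m+1) = 14·7^m·m + 2 = 2·7^(m+1)((m+1) - 1) + 2,
which is the closed form with r = m+1.
By the principle of mathematical induction, the result holds for all r ≥ 1.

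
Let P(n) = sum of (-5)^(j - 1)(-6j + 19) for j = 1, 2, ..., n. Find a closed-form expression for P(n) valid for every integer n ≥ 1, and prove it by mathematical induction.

P(n) = (-5)^n(n - 3) + 3

We claim P(n) = (-5)^n(n - 3) + 3 for all n ≥ 1.
Base step (n = 1): P(1) = 13, and the closed form gives 13. They agree.
Inductive step: suppose the statement holds for some j ≥ 1, so P(j) = (-5)^j(j - 3) + 3.
Then P(j+1) = P(j) + ((-5)^j(-6j + 13)) = ((-5)^j(j - 3) + 3) + ((-5)^j(-6j + 13)).
Simplifying, P(j+1) = -5(-5)^j·j + 10(-5)^j + 3 = (-5)^(j+1)((j+1) - 3) + 3,
which is the closed form with n = j+1.
Hence, by induction on n, the claim holds for every n ≥ 1.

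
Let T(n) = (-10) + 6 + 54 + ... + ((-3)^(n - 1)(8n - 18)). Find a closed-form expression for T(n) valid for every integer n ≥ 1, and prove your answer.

We claim T(n) = 2(-3)^n(-n + 2) - 4 for all n ≥ 1.
For the base case n = 1: T(1) = -10, and the closed form gives -10. They agree.
Inductive step: assume the claim holds for n = i, so T(i) = 2(-3)^i(-i + 2) - 4.
Then T(i+1) = T(i) + ((-3)^i(8i - 10)) = (2(-3)^i(-i + 2) - 4) + ((-3)^i(8i - 10)).
Simplifying, T(i+1) = 6(-3)^i·i - 6(-3)^i - 4 = 2(-3)^(i+1)(-(i+1) + 2) - 4,
which is the closed form with n = i+1.
Hence, by induction on n, the claim holds for every n ≥ 1.

T(n) = 2(-3)^n(-n + 2) - 4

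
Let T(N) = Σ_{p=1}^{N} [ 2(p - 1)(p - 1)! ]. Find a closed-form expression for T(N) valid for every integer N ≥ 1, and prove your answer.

T(N) = 2N! - 2

We claim T(N) = 2N! - 2 for all N ≥ 1.
When N = 1: T(1) = 0, and the closed form gives 0. They agree.
Suppose the result is true for N = p, so T(p) = 2p! - 2.
Then T(p+1) = T(p) + (2p·p!) = (2p! - 2) + (2p·p!).
Simplifying, T(p+1) = 2(p+1)! - 2,
which is the closed form with N = p+1.
By the principle of mathematical induction, the result holds for all N ≥ 1.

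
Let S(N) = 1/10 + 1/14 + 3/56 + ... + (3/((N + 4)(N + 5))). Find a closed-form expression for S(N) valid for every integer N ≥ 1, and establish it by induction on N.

S(N) = 3N/(5(N + 5))

We claim S(N) = 3N/(5(N + 5)) for all N ≥ 1.
For the base case N = 1: S(1) = 1/10, and the closed form gives 1/10. They agree.
Inductive step: assume the claim holds for N = r, so S(r) = 3r/(5(r + 5)).
Then S(r+1) = S(r) + (3/((r + 5)(r + 6))) = (3r/(5(r + 5))) + (3/((r + 5)(r + 6))).
Simplifying, S(r+1) = 3(r + 1)/(5(r + 6)) = 3(r+1)/(5((r+1) + 5)),
which is the closed form with N = r+1.
By the principle of mathematical induction, the result holds for all N ≥ 1.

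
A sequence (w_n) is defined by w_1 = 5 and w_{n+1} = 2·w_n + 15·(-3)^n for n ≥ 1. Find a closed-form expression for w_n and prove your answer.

Computing the first terms: w_1 = 5, w_2 = -35, w_3 = 65. This suggests w_n = (-3)^(n + 1) - 2^(n + 1).
For the base case n = 1: the formula gives 5 = 5 = w_1.
For the inductive step, assume it holds for an arbitrary j ≥ 1, so w_j = (-3)^(j + 1) - 2^(j + 1).
Then w_{j+1} = 2·w_j + 15·(-3)^j = 2·((-3)^(j + 1) - 2^(j + 1)) + 15·(-3)^j = (-3)^(j + 2) - 2^(j + 2) = (-3)^((j+1) + 1) - 2^((j+1) + 1),
which is the claimed formula at n = j+1.
Hence, by induction on n, the claim holds for every n ≥ 1.

w_n = (-3)^(n + 1) - 2^(n + 1)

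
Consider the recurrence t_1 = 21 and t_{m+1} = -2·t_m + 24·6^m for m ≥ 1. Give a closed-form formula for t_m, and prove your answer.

Computing the first terms: t_1 = 21, t_2 = 102, t_3 = 660. This suggests t_m = 3(-2)^(m - 1) + 3·6^m.
Base step (m = 1): the formula gives 21 = 21 = t_1.
Inductive step: suppose the statement holds for some j ≥ 1, so t_j = 3(-2)^(j - 1) + 3·6^j.
Then t_{j+1} = -2·t_j + 24·6^j = -2·(3(-2)^(j - 1) + 3·6^j) + 24·6^j = 3(-2)^j + 3·6^(j + 1) = 3(-2)^((j+1) - 1) + 3·6^(j+1),
which is the claimed formula at m = j+1.
By induction, the statement is established for all m ≥ 1.

t_m = 3(-2)^(m - 1) + 3·6^m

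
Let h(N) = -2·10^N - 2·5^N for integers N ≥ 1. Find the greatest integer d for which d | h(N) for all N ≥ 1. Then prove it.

Computing the first values: h(1) = -30 and h(2) = -250; gcd(-30, -250) = 10, so d ≤ 10.
We prove 10 | -2·10^N - 2·5^N for all N ≥ 1 by induction on N.
Base step (N = 1): h(1) = -30 = 10·(-3), so 10 | h(1).
Inductive step: assume the claim holds for N = i, i.e. 10 | h(i). Then
h(i+1) − 10·h(i) = (-2·10^(i+1) - 2·5^(i+1)) − 10·(-2·10^i - 2·5^i) = (-2)·5^i·(5 − 10) = (10)·5^i. Since 10 | h(i) by the inductive hypothesis, 10 | 10·h(i); and 10 | 10 since 10 = 10·1. Therefore 10 | h(i+1).
This completes the induction.
Therefore the largest such d is 10.

d = 10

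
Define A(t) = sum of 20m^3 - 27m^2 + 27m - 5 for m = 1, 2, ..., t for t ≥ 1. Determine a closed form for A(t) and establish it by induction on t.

A(t) = t(5t^3 + t^2 + 5t + 4)

We claim A(t) = t(5t^3 + t^2 + 5t + 4) for all t ≥ 1.
When t = 1: A(1) = 15, and the closed form gives 15. They agree.
Inductive step: assume the claim holds for t = m, so A(m) = m(5m^3 + m^2 + 5m + 4).
Then A(m+1) = A(m) + (20m^3 + 33m^2 + 33m + 15) = (m(5m^3 + m^2 + 5m + 4)) + (20m^3 + 33m^2 + 33m + 15).
Simplifying, A(m+1) = (m + 1)(5m^3 + 16m^2 + 22m + 15) = (m+1)(5(m+1)^3 + (m+1)^2 + 5(m+1) + 4),
which is the closed form with t = m+1.
This completes the induction.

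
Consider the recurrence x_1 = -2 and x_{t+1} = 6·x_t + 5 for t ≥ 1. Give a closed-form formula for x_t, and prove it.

Computing the first terms: x_1 = -2, x_2 = -7, x_3 = -37. This suggests x_t = -6^(t - 1) - 1.
Base case (t = 1): the formula gives -2 = -2 = x_1.
Suppose the result is true for t = i, so x_i = -6^(i - 1) - 1.
Then x_{i+1} = 6·x_i + 5 = 6·(-6^(i - 1) - 1) + 5 = -6^i - 1 = -6^((i+1) - 1) - 1,
which is the claimed formula at t = i+1.
Hence, by induction on t, the claim holds for every t ≥ 1.

x_t = -6^(t - 1) - 1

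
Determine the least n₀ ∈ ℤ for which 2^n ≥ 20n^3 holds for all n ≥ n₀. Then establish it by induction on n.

n₀ = 17

At n = 16: 65536 < 81920, so the inequality fails and n₀ ≥ 17. We prove 2^n ≥ 20n^3 for all n ≥ 17.
Base step (n = 17): 2^n = 131072 and 20n^3 = 98260, so 131072 ≥ 98260.
Inductive step: assume the claim holds for n = j, so 2^j ≥ 20j^3.
Then 2^(j + 1) = 2·(2^j) ≥ 2·(20j^3).
Also, for j ≥ 17 we have 2·(20j^3) ≥ 20(j+1)^3, since 2 ≥ (1 + 1/j)^3 for all j ≥ 17.
Combining, 2^(j + 1) ≥ 20(j+1)^3.
Hence, by induction on n, the claim holds for every n ≥ 17.
Hence the smallest such n₀ is 17.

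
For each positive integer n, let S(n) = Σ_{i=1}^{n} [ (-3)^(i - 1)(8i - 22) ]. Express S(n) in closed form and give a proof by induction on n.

We claim S(n) = (-3)^n(-2n + 5) - 5 for all n ≥ 1.
When n = 1: S(1) = -14, and the closed form gives -14. They agree.
Suppose the result is true for n = i, so S(i) = (-3)^i(-2i + 5) - 5.
Then S(i+1) = S(i) + ((-3)^i(8i - 14)) = ((-3)^i(-2i + 5) - 5) + ((-3)^i(8i - 14)).
Simplifying, S(i+1) = 6(-3)^i·i - 9(-3)^i - 5 = (-3)^(i+1)(-2(i+1) + 5) - 5,
which is the closed form with n = i+1.
By induction, the statement is established for all n ≥ 1.

S(n) = (-3)^n(-2n + 5) - 5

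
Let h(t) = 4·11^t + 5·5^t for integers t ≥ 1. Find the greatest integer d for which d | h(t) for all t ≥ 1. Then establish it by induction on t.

Computing the first values: h(1) = 69 and h(2) = 609; gcd(69, 609) = 3, so d ≤ 3.
We prove 3 | 4·11^t + 5·5^t for all t ≥ 1 by induction on t.
Base step (t = 1): h(1) = 69 = 3·(23), so 3 | h(1).
Inductive step: assume the claim holds for t = i, i.e. 3 | h(i). Then
h(i+1) − 11·h(i) = (4·11^(i+1) + 5·5^(i+1)) − 11·(4·11^i + 5·5^i) = (5)·5^i·(5 − 11) = (-30)·5^i. Since 3 | h(i) by the inductive hypothesis, 3 | 11·h(i); and 3 | -30 since -30 = 3·-10. Therefore 3 | h(i+1).
Hence, by induction on t, the claim holds for every t ≥ 1.
Therefore the largest such d is 3.

d = 3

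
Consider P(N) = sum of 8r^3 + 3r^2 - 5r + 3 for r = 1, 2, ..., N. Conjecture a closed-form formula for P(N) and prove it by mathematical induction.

P(N) = N(2N^3 + 5N^2 + N + 1)

We claim P(N) = N(2N^3 + 5N^2 + N + 1) for all N ≥ 1.
For the base case N = 1: P(1) = 9, and the closed form gives 9. They agree.
Inductive step: suppose the statement holds for some r ≥ 1, so P(r) = r(2r^3 + 5r^2 + r + 1).
Then P(r+1) = P(r) + (8r^3 + 27r^2 + 25r + 9) = (r(2r^3 + 5r^2 + r + 1)) + (8r^3 + 27r^2 + 25r + 9).
Simplifying, P(r+1) = (r + 1)(2r^3 + 11r^2 + 17r + 9) = (r+1)(2(r+1)^3 + 5(r+1)^2 + (r+1) + 1),
which is the closed form with N = r+1.
By induction, the statement is established for all N ≥ 1.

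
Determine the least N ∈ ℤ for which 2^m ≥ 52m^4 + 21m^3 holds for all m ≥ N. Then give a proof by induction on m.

N = 25

At m = 24: 16777216 < 17542656, so the inequality fails and N ≥ 25. We prove 2^m ≥ 52m^4 + 21m^3 for all m ≥ 25.
Base step (m = 25): 2^m = 33554432 and 52m^4 + 21m^3 = 20640625, so 33554432 ≥ 20640625.
For the inductive step, assume it holds for an arbitrary k ≥ 25, so 2^k ≥ 52k^4 + 21k^3.
Then 2^(k + 1) = 2·(2^k) ≥ 2·(52k^4 + 21k^3).
Also, for k ≥ 25 we have 2·(52k^4 + 21k^3) ≥ 52(k+1)^4 + 21(k+1)^3, since 2·(52k^4 + 21k^3) − (52(k+1)^4 + 21(k+1)^3) = 52k^4 - 187k^3 - 375k^2 - 271k - 73, which is nonnegative for all k ≥ 25.
Combining, 2^(k + 1) ≥ 52(k+1)^4 + 21(k+1)^3.
By the principle of mathematical induction, the result holds for all m ≥ 25.
Hence the smallest such N is 25.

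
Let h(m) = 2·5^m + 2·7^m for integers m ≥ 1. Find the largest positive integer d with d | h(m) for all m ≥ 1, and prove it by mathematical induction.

Computing the first values: h(1) = 24 and h(2) = 148; gcd(24, 148) = 4, so d ≤ 4.
We prove 4 | 2·5^m + 2·7^m for all m ≥ 1 by induction on m.
Base case (m = 1): h(1) = 24 = 4·(6), so 4 | h(1).
Suppose the result is true for m = r, i.e. 4 | h(r). Then
h(r+1) − 7·h(r) = (2·5^(r+1) + 2·7^(r+1)) − 7·(2·5^r + 2·7^r) = (2)·5^r·(5 − 7) = (-4)·5^r. Since 4 | h(r) by the inductive hypothesis, 4 | 7·h(r); and 4 | -4 since -4 = 4·-1. Therefore 4 | h(r+1).
This completes the induction.
Therefore the largest such d is 4.

d = 4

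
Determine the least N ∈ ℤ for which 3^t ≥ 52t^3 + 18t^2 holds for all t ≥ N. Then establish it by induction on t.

At t = 9: 19683 < 39366, so the inequality fails and N ≥ 10. We prove 3^t ≥ 52t^3 + 18t^2 for all t ≥ 10.
Base case (t = 10): 3^t = 59049 and 52t^3 + 18t^2 = 53800, so 59049 ≥ 53800.
Inductive step: suppose the statement holds for some m ≥ 10, so 3^m ≥ 52m^3 + 18m^2.
Then 3^(m + 1) = 3·(3^m) ≥ 3·(52m^3 + 18m^2).
Also, for m ≥ 10 we have 3·(52m^3 + 18m^2) ≥ 52(m+1)^3 + 18(m+1)^2, since 3·(52m^3 + 18m^2) − (52(m+1)^3 + 18(m+1)^2) = 104m^3 - 120m^2 - 192m - 70, which is nonnegative for all m ≥ 10.
Combining, 3^(m + 1) ≥ 52(m+1)^3 + 18(m+1)^2.
By induction, the statement is established for all t ≥ 10.
Hence the smallest such N is 10.

N = 10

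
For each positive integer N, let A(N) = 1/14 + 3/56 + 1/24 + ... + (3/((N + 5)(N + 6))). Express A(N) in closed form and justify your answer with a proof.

We claim A(N) = N/(2(N + 6)) for all N ≥ 1.
Base step (N = 1): A(1) = 1/14, and the closed form gives 1/14. They agree.
For the inductive step, assume it holds for an arbitrary k ≥ 1, so A(k) = k/(2(k + 6)).
Then A(k+1) = A(k) + (3/((k + 6)(k + 7))) = (k/(2(k + 6))) + (3/((k + 6)(k + 7))).
Simplifying, A(k+1) = (k + 1)/(2(k + 7)) = (k+1)/(2((k+1) + 6)),
which is the closed form with N = k+1.
This completes the induction.

A(N) = N/(2(N + 6))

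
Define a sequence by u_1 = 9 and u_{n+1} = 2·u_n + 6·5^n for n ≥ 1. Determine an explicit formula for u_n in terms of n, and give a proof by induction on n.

u_n = -2^(n - 1) + 2·5^n

Computing the first terms: u_1 = 9, u_2 = 48, u_3 = 246. This suggests u_n = -2^(n - 1) + 2·5^n.
When n = 1: the formula gives 9 = 9 = u_1.
Inductive step: assume the claim holds for n = p, so u_p = -2^(p - 1) + 2·5^p.
Then u_{p+1} = 2·u_p + 6·5^p = 2·(-2^(p - 1) + 2·5^p) + 6·5^p = -2^p + 2·5^(p + 1) = -2^((p+1) - 1) + 2·5^(p+1),
which is the claimed formula at n = p+1.
By induction, the statement is established for all n ≥ 1.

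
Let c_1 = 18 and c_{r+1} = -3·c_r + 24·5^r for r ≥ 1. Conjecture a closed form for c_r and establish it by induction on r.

c_r = -(-3)^r + 3·5^r

Computing the first terms: c_1 = 18, c_2 = 66, c_3 = 402. This suggests c_r = -(-3)^r + 3·5^r.
When r = 1: the formula gives 18 = 18 = c_1.
For the inductive step, assume it holds for an arbitrary k ≥ 1, so c_k = -(-3)^k + 3·5^k.
Then c_{k+1} = -3·c_k + 24·5^k = -3·(-(-3)^k + 3·5^k) + 24·5^k = -(-3)^(k + 1) + 3·5^(k + 1),
which is the claimed formula at r = k+1.
By the principle of mathematical induction, the result holds for all r ≥ 1.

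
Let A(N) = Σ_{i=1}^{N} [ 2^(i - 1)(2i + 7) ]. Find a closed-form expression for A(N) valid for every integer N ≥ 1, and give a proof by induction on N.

We claim A(N) = 2^N(2N + 5) - 5 for all N ≥ 1.
For the base case N = 1: A(1) = 9, and the closed form gives 9. They agree.
For the inductive step, assume it holds for an arbitrary i ≥ 1, so A(i) = 2^i(2i + 5) - 5.
Then A(i+1) = A(i) + (2^i(2i + 9)) = (2^i(2i + 5) - 5) + (2^i(2i + 9)).
Simplifying, A(i+1) = 4·2^i·i + 14·2^i - 5 = 2^(i+1)(2(i+1) + 5) - 5,
which is the closed form with N = i+1.
By induction, the statement is established for all N ≥ 1.

A(N) = 2^N(2N + 5) - 5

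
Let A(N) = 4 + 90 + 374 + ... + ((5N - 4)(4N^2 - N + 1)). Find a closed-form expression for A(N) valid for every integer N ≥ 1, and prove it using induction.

We claim A(N) = N(5N^3 + 3N^2 - N - 3) for all N ≥ 1.
Base step (N = 1): A(1) = 4, and the closed form gives 4. They agree.
Inductive step: assume the claim holds for N = i, so A(i) = i(5i^3 + 3i^2 - i - 3).
Then A(i+1) = A(i) + (-(i - 4(i + 1)^2)(5i + 1)) = (i(5i^3 + 3i^2 - i - 3)) + (-(i - 4(i + 1)^2)(5i + 1)).
Simplifying, A(i+1) = (i + 1)(5i^3 + 18i^2 + 20i + 4) = (i+1)(5(i+1)^3 + 3(i+1)^2 - (i+1) - 3),
which is the closed form with N = i+1.
This completes the induction.

A(N) = N(5N^3 + 3N^2 - N - 3)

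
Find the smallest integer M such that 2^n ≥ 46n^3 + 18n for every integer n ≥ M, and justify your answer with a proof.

M = 19

At n = 18: 262144 < 268596, so the inequality fails and M ≥ 19. We prove 2^n ≥ 46n^3 + 18n for all n ≥ 19.
For the base case n = 19: 2^n = 524288 and 46n^3 + 18n = 315856, so 524288 ≥ 315856.
Suppose the result is true for n = p, so 2^p ≥ 46p^3 + 18p.
Then 2^(p + 1) = 2·(2^p) ≥ 2·(46p^3 + 18p).
Also, for p ≥ 19 we have 2·(46p^3 + 18p) ≥ 46(p+1)^3 + 18(p+1), since 2·(46p^3 + 18p) − (46(p+1)^3 + 18(p+1)) = 46p^3 - 138p^2 - 120p - 64, which is nonnegative for all p ≥ 19.
Combining, 2^(p + 1) ≥ 46(p+1)^3 + 18(p+1).
By induction, the statement is established for all n ≥ 19.
Hence the smallest such M is 19.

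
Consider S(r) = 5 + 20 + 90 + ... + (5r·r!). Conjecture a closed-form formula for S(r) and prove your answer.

S(r) = 5(r + 1)! - 5

We claim S(r) = 5(r + 1)! - 5 for all r ≥ 1.
Base case (r = 1): S(1) = 5, and the closed form gives 5. They agree.
Inductive step: suppose the statement holds for some m ≥ 1, so S(m) = 5(m + 1)! - 5.
Then S(m+1) = S(m) + (5(m + 1)(m + 1)!) = (5(m + 1)! - 5) + (5(m + 1)(m + 1)!).
Simplifying, S(m+1) = 5((m+1) + 1)! - 5,
which is the closed form with r = m+1.
By the principle of mathematical induction, the result holds for all r ≥ 1.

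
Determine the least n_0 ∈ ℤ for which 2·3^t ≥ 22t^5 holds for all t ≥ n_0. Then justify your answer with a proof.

n_0 = 15

At t = 14: 9565938 < 11832128, so the inequality fails and n_0 ≥ 15. We prove 2·3^t ≥ 22t^5 for all t ≥ 15.
Base step (t = 15): 2·3^t = 28697814 and 22t^5 = 16706250, so 28697814 ≥ 16706250.
Inductive step: suppose the statement holds for some r ≥ 15, so 2·3^r ≥ 22r^5.
Then 2·3^(r + 1) = 3·(2·3^r) ≥ 3·(22r^5).
Also, for r ≥ 15 we have 3·(22r^5) ≥ 22(r+1)^5, since 3 ≥ (1 + 1/r)^5 for all r ≥ 15.
Combining, 2·3^(r + 1) ≥ 22(r+1)^5.
This completes the induction.
Hence the smallest such n_0 is 15.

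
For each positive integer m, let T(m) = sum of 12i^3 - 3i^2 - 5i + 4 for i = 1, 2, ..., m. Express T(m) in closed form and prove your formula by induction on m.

T(m) = m(3m^3 + 5m^2 - m + 1)

We claim T(m) = m(3m^3 + 5m^2 - m + 1) for all m ≥ 1.
Base step (m = 1): T(1) = 8, and the closed form gives 8. They agree.
Suppose the result is true for m = i, so T(i) = i(3i^3 + 5i^2 - i + 1).
Then T(i+1) = T(i) + (12i^3 + 33i^2 + 25i + 8) = (i(3i^3 + 5i^2 - i + 1)) + (12i^3 + 33i^2 + 25i + 8).
Simplifying, T(i+1) = (i + 1)(3i^3 + 14i^2 + 18i + 8) = (i+1)(3(i+1)^3 + 5(i+1)^2 - (i+1) + 1),
which is the closed form with m = i+1.
By induction, the statement is established for all m ≥ 1.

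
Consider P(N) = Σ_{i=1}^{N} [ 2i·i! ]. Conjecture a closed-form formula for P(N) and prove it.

We claim P(N) = (2N + 2)N! - 2 for all N ≥ 1.
Base step (N = 1): P(1) = 2, and the closed form gives 2. They agree.
Suppose the result is true for N = i, so P(i) = (2i + 2)i! - 2.
Then P(i+1) = P(i) + (2(i + 1)(i + 1)!) = ((2i + 2)i! - 2) + (2(i + 1)(i + 1)!).
Simplifying, P(i+1) = (2(i+1) + 2)(i+1)! - 2,
which is the closed form with N = i+1.
By induction, the statement is established for all N ≥ 1.

P(N) = (2N + 2)N! - 2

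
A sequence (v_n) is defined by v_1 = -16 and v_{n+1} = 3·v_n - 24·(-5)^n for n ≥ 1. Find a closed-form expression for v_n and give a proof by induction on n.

Computing the first terms: v_1 = -16, v_2 = 72, v_3 = -384. This suggests v_n = 3(-5)^n - 3^(n - 1).
Base case (n = 1): the formula gives -16 = -16 = v_1.
For the inductive step, assume it holds for an arbitrary p ≥ 1, so v_p = 3(-5)^p - 3^(p - 1).
Then v_{p+1} = 3·v_p - 24·(-5)^p = 3·(3(-5)^p - 3^(p - 1)) - 24·(-5)^p = 3(-5)^(p + 1) - 3^p = 3(-5)^(p+1) - 3^((p+1) - 1),
which is the claimed formula at n = p+1.
Hence, by induction on n, the claim holds for every n ≥ 1.

v_n = 3(-5)^n - 3^(n - 1)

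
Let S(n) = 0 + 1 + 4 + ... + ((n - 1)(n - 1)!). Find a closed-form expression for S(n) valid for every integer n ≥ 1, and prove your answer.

We claim S(n) = n! - 1 for all n ≥ 1.
For the base case n = 1: S(1) = 0, and the closed form gives 0. They agree.
Inductive step: assume the claim holds for n = r, so S(r) = r! - 1.
Then S(r+1) = S(r) + (r·r!) = (r! - 1) + (r·r!).
Simplifying, S(r+1) = (r+1)! - 1,
which is the closed form with n = r+1.
This completes the induction.

S(n) = n! - 1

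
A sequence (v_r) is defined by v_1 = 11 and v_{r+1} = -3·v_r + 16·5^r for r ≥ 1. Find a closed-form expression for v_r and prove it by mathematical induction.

v_r = (-3)^(r - 1) + 2·5^r

Computing the first terms: v_1 = 11, v_2 = 47, v_3 = 259. This suggests v_r = (-3)^(r - 1) + 2·5^r.
For the base case r = 1: the formula gives 11 = 11 = v_1.
Suppose the result is true for r = j, so v_j = (-3)^(j - 1) + 2·5^j.
Then v_{j+1} = -3·v_j + 16·5^j = -3·((-3)^(j - 1) + 2·5^j) + 16·5^j = (-3)^j + 2·5^(j + 1) = (-3)^((j+1) - 1) + 2·5^(j+1),
which is the claimed formula at r = j+1.
By the principle of mathematical induction, the result holds for all r ≥ 1.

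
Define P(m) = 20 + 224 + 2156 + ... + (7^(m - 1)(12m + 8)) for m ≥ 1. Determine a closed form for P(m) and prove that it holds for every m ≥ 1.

P(m) = 7^m(2m + 1) - 1

We claim P(m) = 7^m(2m + 1) - 1 for all m ≥ 1.
For the base case m = 1: P(1) = 20, and the closed form gives 20. They agree.
Suppose the result is true for m = k, so P(k) = 7^k(2k + 1) - 1.
Then P(k+1) = P(k) + (7^k(12k + 20)) = (7^k(2k + 1) - 1) + (7^k(12k + 20)).
Simplifying, P(k+1) = 14·7^k·k + 21·7^k - 1 = 7^(k+1)(2(k+1) + 1) - 1,
which is the closed form with m = k+1.
By the principle of mathematical induction, the result holds for all m ≥ 1.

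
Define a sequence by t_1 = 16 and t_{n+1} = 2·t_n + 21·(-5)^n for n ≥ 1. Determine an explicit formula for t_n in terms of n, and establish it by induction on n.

Computing the first terms: t_1 = 16, t_2 = -73, t_3 = 379. This suggests t_n = -3(-5)^n + 2^(n - 1).
When n = 1: the formula gives 16 = 16 = t_1.
Inductive step: suppose the statement holds for some m ≥ 1, so t_m = -3(-5)^m + 2^(m - 1).
Then t_{m+1} = 2·t_m + 21·(-5)^m = 2·(-3(-5)^m + 2^(m - 1)) + 21·(-5)^m = -3(-5)^(m + 1) + 2^m = -3(-5)^(m+1) + 2^((m+1) - 1),
which is the claimed formula at n = m+1.
This completes the induction.

t_n = -3(-5)^n + 2^(n - 1)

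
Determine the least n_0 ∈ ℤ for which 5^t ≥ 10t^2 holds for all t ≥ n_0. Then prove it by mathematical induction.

At t = 2: 25 < 40, so the inequality fails and n_0 ≥ 3. We prove 5^t ≥ 10t^2 for all t ≥ 3.
Base step (t = 3): 5^t = 125 and 10t^2 = 90, so 125 ≥ 90.
For the inductive step, assume it holds for an arbitrary i ≥ 3, so 5^i ≥ 10i^2.
Then 5^(i + 1) = 5·(5^i) ≥ 5·(10i^2).
Also, for i ≥ 3 we have 5·(10i^2) ≥ 10(i+1)^2, since 5 ≥ (1 + 1/i)^2 for all i ≥ 3.
Combining, 5^(i + 1) ≥ 10(i+1)^2.
Hence, by induction on t, the claim holds for every t ≥ 3.
Hence the smallest such n_0 is 3.

n_0 = 3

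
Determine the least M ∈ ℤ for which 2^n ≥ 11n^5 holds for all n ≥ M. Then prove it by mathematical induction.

At n = 27: 134217728 < 157837977, so the inequality fails and M ≥ 28. We prove 2^n ≥ 11n^5 for all n ≥ 28.
Base case (n = 28): 2^n = 268435456 and 11n^5 = 189314048, so 268435456 ≥ 189314048.
For the inductive step, assume it holds for an arbitrary i ≥ 28, so 2^i ≥ 11i^5.
Then 2^(i + 1) = 2·(2^i) ≥ 2·(11i^5).
Also, for i ≥ 28 we have 2·(11i^5) ≥ 11(i+1)^5, since 2 ≥ (1 + 1/i)^5 for all i ≥ 28.
Combining, 2^(i + 1) ≥ 11(i+1)^5.
By induction, the statement is established for all n ≥ 28.
Hence the smallest such M is 28.

M = 28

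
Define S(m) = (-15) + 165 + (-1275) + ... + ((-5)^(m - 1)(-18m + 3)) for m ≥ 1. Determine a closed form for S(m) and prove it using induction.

We claim S(m) = 3(-5)^m·m for all m ≥ 1.
For the base case m = 1: S(1) = -15, and the closed form gives -15. They agree.
Inductive step: suppose the statement holds for some k ≥ 1, so S(k) = 3(-5)^k·k.
Then S(k+1) = S(k) + ((-5)^k(-18k - 15)) = (3(-5)^k·k) + ((-5)^k(-18k - 15)).
Simplifying, S(k+1) = (-5)^(k + 1)(3k + 3) = 3(-5)^(k+1)·(k+1),
which is the closed form with m = k+1.
This completes the induction.

S(m) = 3(-5)^m·m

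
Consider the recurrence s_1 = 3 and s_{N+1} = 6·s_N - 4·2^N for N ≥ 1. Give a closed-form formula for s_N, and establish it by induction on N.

Computing the first terms: s_1 = 3, s_2 = 10, s_3 = 44. This suggests s_N = 2^N + 6^(N - 1).
For the base case N = 1: the formula gives 3 = 3 = s_1.
Inductive step: suppose the statement holds for some p ≥ 1, so s_p = 2^p + 6^(p - 1).
Then s_{p+1} = 6·s_p - 4·2^p = 6·(2^p + 6^(p - 1)) - 4·2^p = 2^(p + 1) + 6^p = 2^(p+1) + 6^((p+1) - 1),
which is the claimed formula at N = p+1.
This completes the induction.

s_N = 2^N + 6^(N - 1)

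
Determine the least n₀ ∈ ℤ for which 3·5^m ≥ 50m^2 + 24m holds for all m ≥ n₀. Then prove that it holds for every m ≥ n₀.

n₀ = 4

At m = 3: 375 < 522, so the inequality fails and n₀ ≥ 4. We prove 3·5^m ≥ 50m^2 + 24m for all m ≥ 4.
When m = 4: 3·5^m = 1875 and 50m^2 + 24m = 896, so 1875 ≥ 896.
Suppose the result is true for m = i, so 3·5^i ≥ 50i^2 + 24i.
Then 3·5^(i + 1) = 5·(3·5^i) ≥ 5·(50i^2 + 24i).
Also, for i ≥ 4 we have 5·(50i^2 + 24i) ≥ 50(i+1)^2 + 24(i+1), since 5·(50i^2 + 24i) − (50(i+1)^2 + 24(i+1)) = 200i^2 - 4i - 74, which is nonnegative for all i ≥ 4.
Combining, 3·5^(i + 1) ≥ 50(i+1)^2 + 24(i+1).
By induction, the statement is established for all m ≥ 4.
Hence the smallest such n₀ is 4.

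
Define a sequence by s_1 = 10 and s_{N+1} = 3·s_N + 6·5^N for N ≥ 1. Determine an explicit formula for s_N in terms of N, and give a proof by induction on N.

s_N = -5·3^(N - 1) + 3·5^N

Computing the first terms: s_1 = 10, s_2 = 60, s_3 = 330. This suggests s_N = -5·3^(N - 1) + 3·5^N.
Base case (N = 1): the formula gives 10 = 10 = s_1.
For the inductive step, assume it holds for an arbitrary i ≥ 1, so s_i = -5·3^(i - 1) + 3·5^i.
Then s_{i+1} = 3·s_i + 6·5^i = 3·(-5·3^(i - 1) + 3·5^i) + 6·5^i = -5·3^i + 3·5^(i + 1) = -5·3^((i+1) - 1) + 3·5^(i+1),
which is the claimed formula at N = i+1.
By the principle of mathematical induction, the result holds for all N ≥ 1.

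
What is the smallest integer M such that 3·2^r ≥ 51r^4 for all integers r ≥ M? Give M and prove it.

M = 22

At r = 21: 6291456 < 9918531, so the inequality fails and M ≥ 22. We prove 3·2^r ≥ 51r^4 for all r ≥ 22.
Base case (r = 22): 3·2^r = 12582912 and 51r^4 = 11947056, so 12582912 ≥ 11947056.
Inductive step: suppose the statement holds for some i ≥ 22, so 3·2^i ≥ 51i^4.
Then 3·2^(i + 1) = 2·(3·2^i) ≥ 2·(51i^4).
Also, for i ≥ 22 we have 2·(51i^4) ≥ 51(i+1)^4, since 2 ≥ (1 + 1/i)^4 for all i ≥ 22.
Combining, 3·2^(i + 1) ≥ 51(i+1)^4.
This completes the induction.
Hence the smallest such M is 22.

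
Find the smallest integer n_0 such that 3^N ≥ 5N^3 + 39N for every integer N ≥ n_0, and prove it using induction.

n_0 = 7

At N = 6: 729 < 1314, so the inequality fails and n_0 ≥ 7. We prove 3^N ≥ 5N^3 + 39N for all N ≥ 7.
When N = 7: 3^N = 2187 and 5N^3 + 39N = 1988, so 2187 ≥ 1988.
Inductive step: assume the claim holds for N = m, so 3^m ≥ 5m^3 + 39m.
Then 3^(m + 1) = 3·(3^m) ≥ 3·(5m^3 + 39m).
Also, for m ≥ 7 we have 3·(5m^3 + 39m) ≥ 5(m+1)^3 + 39(m+1), since 3·(5m^3 + 39m) − (5(m+1)^3 + 39(m+1)) = 10m^3 - 15m^2 + 63m - 44, which is nonnegative for all m ≥ 7.
Combining, 3^(m + 1) ≥ 5(m+1)^3 + 39(m+1).
This completes the induction.
Hence the smallest such n_0 is 7.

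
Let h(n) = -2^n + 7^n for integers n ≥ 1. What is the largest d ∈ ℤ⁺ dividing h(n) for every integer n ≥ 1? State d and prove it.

Computing the first values: h(1) = 5 and h(2) = 45; gcd(5, 45) = 5, so d ≤ 5.
We prove 5 | -2^n + 7^n for all n ≥ 1 by induction on n.
When n = 1: h(1) = 5 = 5·(1), so 5 | h(1).
Inductive step: suppose the statement holds for some j ≥ 1, i.e. 5 | h(j). Then
7^{j+1} − 2^{j+1} = 7·7^j − 2·2^j = 7·(7^j − 2^j) + (5)·2^j. The first term is divisible by 5 by the inductive hypothesis, and the second term (5)·2^j is divisible by 5 since 5 | 5. Hence 5 | h(j+1).
Hence, by induction on n, the claim holds for every n ≥ 1.
Therefore the largest such d is 5.

d = 5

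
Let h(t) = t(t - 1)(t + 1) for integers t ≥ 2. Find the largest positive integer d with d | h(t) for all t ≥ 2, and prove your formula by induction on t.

d = 6

Computing the first values: h(2) = 6 and h(3) = 24; gcd(6, 24) = 6, so d ≤ 6.
We prove 6 | t(t - 1)(t + 1) for all t ≥ 2 by induction on t.
Base case (t = 2): h(2) = 6 = 6·(1), so 6 | h(2).
Inductive step: assume the claim holds for t = r, i.e. 6 | h(r). Then
h(r+1) − h(r) = r·(r+1)·(r+2) − (r-1)·r·(r+1) = r·(r+1)·[(r+2) − (r-1)] = 3·r·(r+1). The product of 2 consecutive integers is divisible by (2)! = 2, so h(r+1) − h(r) is divisible by 3·2 = 6. By the inductive hypothesis 6 | h(r), hence 6 | h(r+1).
Hence, by induction on t, the claim holds for every t ≥ 2.
Therefore the largest such d is 6.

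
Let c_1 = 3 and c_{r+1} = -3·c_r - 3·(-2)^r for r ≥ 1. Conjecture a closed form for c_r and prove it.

c_r = -3(-2)^r + (-3)^r

Computing the first terms: c_1 = 3, c_2 = -3, c_3 = -3. This suggests c_r = -3(-2)^r + (-3)^r.
Base step (r = 1): the formula gives 3 = 3 = c_1.
For the inductive step, assume it holds for an arbitrary i ≥ 1, so c_i = -3(-2)^i + (-3)^i.
Then c_{i+1} = -3·c_i - 3·(-2)^i = -3·(-3(-2)^i + (-3)^i) - 3·(-2)^i = -3(-2)^(i + 1) + (-3)^(i + 1),
which is the claimed formula at r = i+1.
By induction, the statement is established for all r ≥ 1.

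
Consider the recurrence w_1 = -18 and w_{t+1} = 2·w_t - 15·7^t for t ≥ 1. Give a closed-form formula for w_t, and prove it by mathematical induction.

w_t = 3·2^(t - 1) - 3·7^t

Computing the first terms: w_1 = -18, w_2 = -141, w_3 = -1017. This suggests w_t = 3·2^(t - 1) - 3·7^t.
When t = 1: the formula gives -18 = -18 = w_1.
For the inductive step, assume it holds for an arbitrary j ≥ 1, so w_j = 3·2^(j - 1) - 3·7^j.
Then w_{j+1} = 2·w_j - 15·7^j = 2·(3·2^(j - 1) - 3·7^j) - 15·7^j = 3·2^j - 3·7^(j + 1) = 3·2^((j+1) - 1) - 3·7^(j+1),
which is the claimed formula at t = j+1.
This completes the induction.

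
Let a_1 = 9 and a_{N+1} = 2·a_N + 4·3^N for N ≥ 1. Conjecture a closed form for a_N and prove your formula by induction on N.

a_N = -3·2^(N - 1) + 4·3^N

Computing the first terms: a_1 = 9, a_2 = 30, a_3 = 96. This suggests a_N = -3·2^(N - 1) + 4·3^N.
For the base case N = 1: the formula gives 9 = 9 = a_1.
Suppose the result is true for N = r, so a_r = -3·2^(r - 1) + 4·3^r.
Then a_{r+1} = 2·a_r + 4·3^r = 2·(-3·2^(r - 1) + 4·3^r) + 4·3^r = -3·2^r + 4·3^(r + 1) = -3·2^((r+1) - 1) + 4·3^(r+1),
which is the claimed formula at N = r+1.
By the principle of mathematical induction, the result holds for all N ≥ 1.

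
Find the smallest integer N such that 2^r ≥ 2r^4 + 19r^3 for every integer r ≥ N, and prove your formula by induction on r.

At r = 18: 262144 < 320760, so the inequality fails and N ≥ 19. We prove 2^r ≥ 2r^4 + 19r^3 for all r ≥ 19.
For the base case r = 19: 2^r = 524288 and 2r^4 + 19r^3 = 390963, so 524288 ≥ 390963.
Inductive step: suppose the statement holds for some m ≥ 19, so 2^m ≥ 2m^4 + 19m^3.
Then 2^(m + 1) = 2·(2^m) ≥ 2·(2m^4 + 19m^3).
Also, for m ≥ 19 we have 2·(2m^4 + 19m^3) ≥ 2(m+1)^4 + 19(m+1)^3, since 2·(2m^4 + 19m^3) − (2(m+1)^4 + 19(m+1)^3) = 2m^4 + 11m^3 - 69m^2 - 65m - 21, which is nonnegative for all m ≥ 19.
Combining, 2^(m + 1) ≥ 2(m+1)^4 + 19(m+1)^3.
This completes the induction.
Hence the smallest such N is 19.

N = 19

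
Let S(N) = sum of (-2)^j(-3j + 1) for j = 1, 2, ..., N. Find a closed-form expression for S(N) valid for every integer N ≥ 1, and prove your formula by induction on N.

We claim S(N) = (-2)^(N + 1)N for all N ≥ 1.
Base step (N = 1): S(1) = 4, and the closed form gives 4. They agree.
Inductive step: assume the claim holds for N = j, so S(j) = (-2)^(j + 1)j.
Then S(j+1) = S(j) + (2(-2)^j(3j + 2)) = ((-2)^(j + 1)j) + (2(-2)^j(3j + 2)).
Simplifying, S(j+1) = (-2)^(j + 2)(j + 1) = (-2)^((j+1) + 1)(j+1),
which is the closed form with N = j+1.
This completes the induction.

S(N) = (-2)^(N + 1)N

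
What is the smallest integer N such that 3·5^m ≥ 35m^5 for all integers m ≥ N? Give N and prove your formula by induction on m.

At m = 7: 234375 < 588245, so the inequality fails and N ≥ 8. We prove 3·5^m ≥ 35m^5 for all m ≥ 8.
Base step (m = 8): 3·5^m = 1171875 and 35m^5 = 1146880, so 1171875 ≥ 1146880.
Inductive step: assume the claim holds for m = j, so 3·5^j ≥ 35j^5.
Then 3·5^(j + 1) = 5·(3·5^j) ≥ 5·(35j^5).
Also, for j ≥ 8 we have 5·(35j^5) ≥ 35(j+1)^5, since 5 ≥ (1 + 1/j)^5 for all j ≥ 8.
Combining, 3·5^(j + 1) ≥ 35(j+1)^5.
By induction, the statement is established for all m ≥ 8.
Hence the smallest such N is 8.

N = 8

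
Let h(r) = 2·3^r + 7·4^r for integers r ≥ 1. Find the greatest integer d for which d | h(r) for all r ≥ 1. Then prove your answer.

Computing the first values: h(1) = 34 and h(2) = 130; gcd(34, 130) = 2, so d ≤ 2.
We prove 2 | 2·3^r + 7·4^r for all r ≥ 1 by induction on r.
When r = 1: h(1) = 34 = 2·(17), so 2 | h(1).
Inductive step: assume the claim holds for r = m, i.e. 2 | h(m). Then
h(m+1) − 4·h(m) = (2·3^(m+1) + 7·4^(m+1)) − 4·(2·3^m + 7·4^m) = (2)·3^m·(3 − 4) = (-2)·3^m. Since 2 | h(m) by the inductive hypothesis, 2 | 4·h(m); and 2 | -2 since -2 = 2·-1. Therefore 2 | h(m+1).
Hence, by induction on r, the claim holds for every r ≥ 1.
Therefore the largest such d is 2.

d = 2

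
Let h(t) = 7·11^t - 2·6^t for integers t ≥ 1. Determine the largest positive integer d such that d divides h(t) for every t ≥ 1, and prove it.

d = 5

Computing the first values: h(1) = 65 and h(2) = 775; gcd(65, 775) = 5, so d ≤ 5.
We prove 5 | 7·11^t - 2·6^t for all t ≥ 1 by induction on t.
When t = 1: h(1) = 65 = 5·(13), so 5 | h(1).
Inductive step: assume the claim holds for t = r, i.e. 5 | h(r). Then
h(r+1) − 11·h(r) = (7·11^(r+1) - 2·6^(r+1)) − 11·(7·11^r - 2·6^r) = (-2)·6^r·(6 − 11) = (10)·6^r. Since 5 | h(r) by the inductive hypothesis, 5 | 11·h(r); and 5 | 10 since 10 = 5·2. Therefore 5 | h(r+1).
Hence, by induction on t, the claim holds for every t ≥ 1.
Therefore the largest such d is 5.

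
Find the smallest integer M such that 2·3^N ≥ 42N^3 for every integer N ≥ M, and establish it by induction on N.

M = 9

At N = 8: 13122 < 21504, so the inequality fails and M ≥ 9. We prove 2·3^N ≥ 42N^3 for all N ≥ 9.
Base case (N = 9): 2·3^N = 39366 and 42N^3 = 30618, so 39366 ≥ 30618.
For the inductive step, assume it holds for an arbitrary j ≥ 9, so 2·3^j ≥ 42j^3.
Then 2·3^(j + 1) = 3·(2·3^j) ≥ 3·(42j^3).
Also, for j ≥ 9 we have 3·(42j^3) ≥ 42(j+1)^3, since 3 ≥ (1 + 1/j)^3 for all j ≥ 9.
Combining, 2·3^(j + 1) ≥ 42(j+1)^3.
By the principle of mathematical induction, the result holds for all N ≥ 9.
Hence the smallest such M is 9.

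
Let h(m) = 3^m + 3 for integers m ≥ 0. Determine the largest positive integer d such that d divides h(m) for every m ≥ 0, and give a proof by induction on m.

d = 2

Computing the first values: h(0) = 4 and h(1) = 6; gcd(4, 6) = 2, so d ≤ 2.
We prove 2 | 3^m + 3 for all m ≥ 0 by induction on m.
When m = 0: h(0) = 4 = 2·(2), so 2 | h(0).
Inductive step: suppose the statement holds for some p ≥ 0, i.e. 2 | h(p). Then
h(p+1) = 3^(p+1) + 3 = 3·(3^p + 3) - 6 = 3·h(p) - 6. The first term is divisible by 2 by the inductive hypothesis, and -6 is divisible by 2. Hence 2 | h(p+1).
By induction, the statement is established for all m ≥ 0.
Therefore the largest such d is 2.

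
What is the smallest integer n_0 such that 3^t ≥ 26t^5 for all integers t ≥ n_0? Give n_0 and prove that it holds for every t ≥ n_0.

At t = 15: 14348907 < 19743750, so the inequality fails and n_0 ≥ 16. We prove 3^t ≥ 26t^5 for all t ≥ 16.
When t = 16: 3^t = 43046721 and 26t^5 = 27262976, so 43046721 ≥ 27262976.
Inductive step: suppose the statement holds for some k ≥ 16, so 3^k ≥ 26k^5.
Then 3^(k + 1) = 3·(3^k) ≥ 3·(26k^5).
Also, for k ≥ 16 we have 3·(26k^5) ≥ 26(k+1)^5, since 3 ≥ (1 + 1/k)^5 for all k ≥ 16.
Combining, 3^(k + 1) ≥ 26(k+1)^5.
By induction, the statement is established for all t ≥ 16.
Hence the smallest such n_0 is 16.

n_0 = 16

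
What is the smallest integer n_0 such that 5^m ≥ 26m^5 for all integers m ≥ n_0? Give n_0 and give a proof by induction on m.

n_0 = 9

At m = 8: 390625 < 851968, so the inequality fails and n_0 ≥ 9. We prove 5^m ≥ 26m^5 for all m ≥ 9.
When m = 9: 5^m = 1953125 and 26m^5 = 1535274, so 1953125 ≥ 1535274.
Inductive step: assume the claim holds for m = k, so 5^k ≥ 26k^5.
Then 5^(k + 1) = 5·(5^k) ≥ 5·(26k^5).
Also, for k ≥ 9 we have 5·(26k^5) ≥ 26(k+1)^5, since 5 ≥ (1 + 1/k)^5 for all k ≥ 9.
Combining, 5^(k + 1) ≥ 26(k+1)^5.
This completes the induction.
Hence the smallest such n_0 is 9.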